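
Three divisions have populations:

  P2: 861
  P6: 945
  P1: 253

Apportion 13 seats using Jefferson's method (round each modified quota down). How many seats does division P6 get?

6

Standard divisor 2059/13 ≈ 158.385; standard quotas: P2 5.436, P6 5.966, P1 1.597.
Rounding down gives 5, 5, 1 = 11 seats, so the divisor must be adjusted.
With modified divisor 140: modified quotas P2 6.150, P6 6.750, P1 1.807.
Rounding down: P2 6, P6 6, P1 1 (total 13).
P6 receives 6.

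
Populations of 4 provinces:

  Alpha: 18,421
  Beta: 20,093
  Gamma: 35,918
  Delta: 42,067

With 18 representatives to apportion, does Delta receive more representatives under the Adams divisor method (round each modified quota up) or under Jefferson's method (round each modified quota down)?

Adams: Alpha 3, Beta 3, Gamma 6, Delta 6.
Jefferson: Alpha 3, Beta 3, Gamma 5, Delta 7.
Delta gets 6 under Adams and 7 under Jefferson.

Jefferson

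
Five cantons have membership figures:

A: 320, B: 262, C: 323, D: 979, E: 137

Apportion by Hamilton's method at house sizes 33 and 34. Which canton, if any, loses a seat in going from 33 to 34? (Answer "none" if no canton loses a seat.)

At 33 seats: A 5, B 5, C 5, D 16, E 2.
At 34 seats: A 5, B 4, C 6, D 17, E 2.
B drops from 5 to 4.

B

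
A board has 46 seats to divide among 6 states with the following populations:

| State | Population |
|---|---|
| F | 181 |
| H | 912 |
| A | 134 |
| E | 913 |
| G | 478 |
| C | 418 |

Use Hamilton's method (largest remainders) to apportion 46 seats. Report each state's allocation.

F 3; H 14; A 2; E 14; G 7; C 6

Standard divisor: 3036 ÷ 46 = 66.
Standard quotas: F 2.742, H 13.818, A 2.030, E 13.833, G 7.242, C 6.333.
Lower quotas: F 2, H 13, A 2, E 13, G 7, C 6 (sum 43, leaving 3 seats).
Remainders in descending order: E 0.833, H 0.818, F 0.742, C 0.333, G 0.242, A 0.030.
The surplus seats go to E, H, F.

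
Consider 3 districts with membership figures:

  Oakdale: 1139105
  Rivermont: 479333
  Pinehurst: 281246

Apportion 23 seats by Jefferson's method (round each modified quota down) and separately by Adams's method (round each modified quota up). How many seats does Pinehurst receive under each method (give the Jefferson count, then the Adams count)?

3 and 4

Jefferson: Oakdale 14, Rivermont 6, Pinehurst 3.
Adams: Oakdale 13, Rivermont 6, Pinehurst 4.
Pinehurst gets 3 under Jefferson and 4 under Adams.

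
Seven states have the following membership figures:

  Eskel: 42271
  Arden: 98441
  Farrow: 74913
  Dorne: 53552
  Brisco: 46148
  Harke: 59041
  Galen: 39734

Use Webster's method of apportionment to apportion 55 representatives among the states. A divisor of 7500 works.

Eskel 6, Arden 13, Farrow 10, Dorne 7, Brisco 6, Harke 8, Galen 5

With modified divisor 7500: modified quotas Eskel 5.636, Arden 13.125, Farrow 9.988, Dorne 7.140, Brisco 6.153, Harke 7.872, Galen 5.298.
Rounding to the nearest integer: Eskel 6, Arden 13, Farrow 10, Dorne 7, Brisco 6, Harke 8, Galen 5 (total 55).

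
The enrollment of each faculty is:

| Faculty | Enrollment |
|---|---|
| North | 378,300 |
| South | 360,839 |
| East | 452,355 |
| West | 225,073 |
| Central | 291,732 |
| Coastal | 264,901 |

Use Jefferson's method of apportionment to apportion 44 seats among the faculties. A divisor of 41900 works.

North 9, South 8, East 10, West 5, Central 6, Coastal 6

With modified divisor 41900: modified quotas North 9.029, South 8.612, East 10.796, West 5.372, Central 6.963, Coastal 6.322.
Rounding down: North 9, South 8, East 10, West 5, Central 6, Coastal 6 (total 44).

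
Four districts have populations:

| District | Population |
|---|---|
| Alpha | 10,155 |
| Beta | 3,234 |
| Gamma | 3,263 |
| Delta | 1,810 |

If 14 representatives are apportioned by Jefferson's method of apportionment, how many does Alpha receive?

9

Standard divisor 18462/14 ≈ 1318.714; standard quotas: Alpha 7.701, Beta 2.452, Gamma 2.474, Delta 1.373.
Rounding down gives 7, 2, 2, 1 = 12 seats, so the divisor must be adjusted.
With modified divisor 1100: modified quotas Alpha 9.232, Beta 2.940, Gamma 2.966, Delta 1.645.
Rounding down: Alpha 9, Beta 2, Gamma 2, Delta 1 (total 14).
Alpha receives 9.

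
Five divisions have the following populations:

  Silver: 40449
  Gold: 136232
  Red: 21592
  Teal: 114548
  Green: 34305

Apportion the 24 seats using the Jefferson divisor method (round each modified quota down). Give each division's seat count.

Standard divisor 347126/24 ≈ 14463.583; standard quotas: Silver 2.797, Gold 9.419, Red 1.493, Teal 7.920, Green 2.372.
Rounding down gives 2, 9, 1, 7, 2 = 21 seats, so the divisor must be adjusted.
With modified divisor 13100: modified quotas Silver 3.088, Gold 10.399, Red 1.648, Teal 8.744, Green 2.619.
Rounding down: Silver 3, Gold 10, Red 1, Teal 8, Green 2 (total 24).

Silver 3; Gold 10; Red 1; Teal 8; Green 2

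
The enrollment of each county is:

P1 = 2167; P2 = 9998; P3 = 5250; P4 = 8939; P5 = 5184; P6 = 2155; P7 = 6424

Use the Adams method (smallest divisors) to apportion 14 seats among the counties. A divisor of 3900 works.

P1: 1, P2: 3, P3: 2, P4: 3, P5: 2, P6: 1, P7: 2

With modified divisor 3900: modified quotas P1 0.556, P2 2.564, P3 1.346, P4 2.292, P5 1.329, P6 0.553, P7 1.647.
Rounding up: P1 1, P2 3, P3 2, P4 3, P5 2, P6 1, P7 2 (total 14).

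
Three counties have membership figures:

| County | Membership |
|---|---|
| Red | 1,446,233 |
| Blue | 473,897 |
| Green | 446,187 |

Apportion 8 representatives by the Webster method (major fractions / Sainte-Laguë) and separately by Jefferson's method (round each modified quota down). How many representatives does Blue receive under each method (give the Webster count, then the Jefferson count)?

2 and 1

Webster: Red 5, Blue 2, Green 1.
Jefferson: Red 6, Blue 1, Green 1.
Blue gets 2 under Webster and 1 under Jefferson.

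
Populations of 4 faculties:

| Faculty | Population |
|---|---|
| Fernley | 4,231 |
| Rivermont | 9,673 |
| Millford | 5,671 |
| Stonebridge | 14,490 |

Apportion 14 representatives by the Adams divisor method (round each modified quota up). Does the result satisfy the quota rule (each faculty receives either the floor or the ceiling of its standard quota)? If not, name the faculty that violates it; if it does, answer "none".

Standard quotas: Fernley 1.739, Rivermont 3.975, Millford 2.331, Stonebridge 5.955.
Adams allocation: Fernley 2, Rivermont 4, Millford 2, Stonebridge 6.
Every allocation lies between the lower and upper quota.

none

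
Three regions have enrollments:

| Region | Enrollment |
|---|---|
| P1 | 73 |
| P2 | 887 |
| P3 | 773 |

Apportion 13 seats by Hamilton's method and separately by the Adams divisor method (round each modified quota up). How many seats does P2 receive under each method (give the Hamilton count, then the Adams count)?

Hamilton: P1 0, P2 7, P3 6.
Adams: P1 1, P2 6, P3 6.
P2 gets 7 under Hamilton and 6 under Adams.

7 and 6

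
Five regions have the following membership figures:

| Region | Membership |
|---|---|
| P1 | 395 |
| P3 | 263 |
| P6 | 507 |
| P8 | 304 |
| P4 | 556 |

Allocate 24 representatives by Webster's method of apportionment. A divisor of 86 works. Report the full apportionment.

With modified divisor 86: modified quotas P1 4.593, P3 3.058, P6 5.895, P8 3.535, P4 6.465.
Rounding to the nearest integer: P1 5, P3 3, P6 6, P8 4, P4 6 (total 24).

P1 5, P3 3, P6 6, P8 4, P4 6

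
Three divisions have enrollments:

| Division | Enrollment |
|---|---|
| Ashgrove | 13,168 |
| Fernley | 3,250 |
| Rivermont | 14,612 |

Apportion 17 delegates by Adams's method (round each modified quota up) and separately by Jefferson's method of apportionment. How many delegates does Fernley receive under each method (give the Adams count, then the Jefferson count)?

Adams: Ashgrove 7, Fernley 2, Rivermont 8.
Jefferson: Ashgrove 8, Fernley 1, Rivermont 8.
Fernley gets 2 under Adams and 1 under Jefferson.

2 and 1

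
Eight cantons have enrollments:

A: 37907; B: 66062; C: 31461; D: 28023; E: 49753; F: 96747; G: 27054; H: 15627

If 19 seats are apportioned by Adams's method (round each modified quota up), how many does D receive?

Standard divisor 352634/19 ≈ 18559.684; standard quotas: A 2.042, B 3.559, C 1.695, D 1.510, E 2.681, F 5.213, G 1.458, H 0.842.
Rounding up gives 3, 4, 2, 2, 3, 6, 2, 1 = 23 seats, so the divisor must be adjusted.
With modified divisor 24500: modified quotas A 1.547, B 2.696, C 1.284, D 1.144, E 2.031, F 3.949, G 1.104, H 0.638.
Rounding up: A 2, B 3, C 2, D 2, E 3, F 4, G 2, H 1 (total 19).
D receives 2.

2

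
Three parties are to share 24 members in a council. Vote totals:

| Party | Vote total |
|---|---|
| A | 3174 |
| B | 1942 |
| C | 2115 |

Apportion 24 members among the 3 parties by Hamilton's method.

The standard divisor is 7231/24 ≈ 301.292.
Standard quotas: A 10.535, B 6.446, C 7.020.
Lower quotas: A 10, B 6, C 7 (sum 23, leaving 1 seat).
Remainders in descending order: A 0.535, B 0.446, C 0.020.
Largest remainder: A receives the extra seat.

A=11, B=6, C=7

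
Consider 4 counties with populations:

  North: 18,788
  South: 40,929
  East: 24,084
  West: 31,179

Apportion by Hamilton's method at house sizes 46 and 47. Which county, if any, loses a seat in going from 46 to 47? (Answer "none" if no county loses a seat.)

North

At 46 seats: North 8, South 16, East 10, West 12.
At 47 seats: North 7, South 17, East 10, West 13.
North drops from 8 to 7.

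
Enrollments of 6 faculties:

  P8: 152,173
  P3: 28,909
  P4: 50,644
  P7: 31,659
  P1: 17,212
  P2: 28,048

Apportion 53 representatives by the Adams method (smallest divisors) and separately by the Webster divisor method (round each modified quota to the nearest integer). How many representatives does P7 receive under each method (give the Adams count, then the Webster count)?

Adams: P8 25, P3 5, P4 9, P7 6, P1 3, P2 5.
Webster: P8 26, P3 5, P4 9, P7 5, P1 3, P2 5.
P7 gets 6 under Adams and 5 under Webster.

6 and 5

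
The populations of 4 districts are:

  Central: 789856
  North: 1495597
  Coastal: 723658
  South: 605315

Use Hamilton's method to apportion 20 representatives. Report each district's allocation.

Total 3614426; standard divisor 3614426/20 ≈ 180721.3.
Standard quotas: Central 4.3706, North 8.2757, Coastal 4.0043, South 3.3494.
Lower quotas: Central 4, North 8, Coastal 4, South 3 (sum 19, leaving 1 seat).
Remainders in descending order: Central 0.3706, South 0.3494, North 0.2757, Coastal 0.0043.
The surplus seat goes to Central.

Central 5, North 8, Coastal 4, South 3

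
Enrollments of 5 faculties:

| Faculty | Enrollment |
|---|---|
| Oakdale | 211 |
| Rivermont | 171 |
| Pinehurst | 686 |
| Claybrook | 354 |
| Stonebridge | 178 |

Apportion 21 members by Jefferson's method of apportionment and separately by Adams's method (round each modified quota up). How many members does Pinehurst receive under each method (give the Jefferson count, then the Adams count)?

Jefferson: Oakdale 3, Rivermont 2, Pinehurst 9, Claybrook 5, Stonebridge 2.
Adams: Oakdale 3, Rivermont 2, Pinehurst 8, Claybrook 5, Stonebridge 3.
Pinehurst gets 9 under Jefferson and 8 under Adams.

9 and 8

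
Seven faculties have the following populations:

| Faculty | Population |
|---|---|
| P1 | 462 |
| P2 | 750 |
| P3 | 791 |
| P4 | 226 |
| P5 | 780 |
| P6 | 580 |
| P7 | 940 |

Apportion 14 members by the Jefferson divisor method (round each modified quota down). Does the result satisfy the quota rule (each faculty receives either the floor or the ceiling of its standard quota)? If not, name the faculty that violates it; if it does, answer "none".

none

Standard quotas: P1 1.428, P2 2.318, P3 2.445, P4 0.699, P5 2.411, P6 1.793, P7 2.906.
Jefferson allocation: P1 1, P2 2, P3 3, P4 0, P5 3, P6 2, P7 3.
Every allocation lies between the lower and upper quota.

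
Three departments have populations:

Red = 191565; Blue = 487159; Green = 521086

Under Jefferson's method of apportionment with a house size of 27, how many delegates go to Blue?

11

Standard divisor 1199810/27 ≈ 44437.407; standard quotas: Red 4.311, Blue 10.963, Green 11.726.
Rounding down gives 4, 10, 11 = 25 seats, so the divisor must be adjusted.
With modified divisor 42000: modified quotas Red 4.561, Blue 11.599, Green 12.407.
Rounding down: Red 4, Blue 11, Green 12 (total 27).
Blue receives 11.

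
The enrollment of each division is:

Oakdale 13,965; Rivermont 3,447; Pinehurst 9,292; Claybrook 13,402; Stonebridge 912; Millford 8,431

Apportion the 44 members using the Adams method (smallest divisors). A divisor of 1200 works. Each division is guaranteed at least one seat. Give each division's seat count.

Oakdale 12, Rivermont 3, Pinehurst 8, Claybrook 12, Stonebridge 1, Millford 8

With modified divisor 1200: modified quotas Oakdale 11.637, Rivermont 2.873, Pinehurst 7.743, Claybrook 11.168, Stonebridge 0.760, Millford 7.026.
Rounding up: Oakdale 12, Rivermont 3, Pinehurst 8, Claybrook 12, Stonebridge 1, Millford 8 (total 44).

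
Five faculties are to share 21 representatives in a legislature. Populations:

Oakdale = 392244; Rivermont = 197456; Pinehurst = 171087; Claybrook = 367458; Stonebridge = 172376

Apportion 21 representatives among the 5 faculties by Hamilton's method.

Oakdale: 6; Rivermont: 3; Pinehurst: 3; Claybrook: 6; Stonebridge: 3

Total 1300621; standard divisor 1300621/21 ≈ 61934.333.
Standard quotas: Oakdale 6.3332, Rivermont 3.1882, Pinehurst 2.7624, Claybrook 5.9330, Stonebridge 2.7832.
Lower quotas: Oakdale 6, Rivermont 3, Pinehurst 2, Claybrook 5, Stonebridge 2 (sum 18, leaving 3 seats).
Remainders in descending order: Claybrook 0.9330, Stonebridge 0.7832, Pinehurst 0.7624, Oakdale 0.3332, Rivermont 0.1882.
The surplus seats go to Claybrook, Stonebridge, Pinehurst.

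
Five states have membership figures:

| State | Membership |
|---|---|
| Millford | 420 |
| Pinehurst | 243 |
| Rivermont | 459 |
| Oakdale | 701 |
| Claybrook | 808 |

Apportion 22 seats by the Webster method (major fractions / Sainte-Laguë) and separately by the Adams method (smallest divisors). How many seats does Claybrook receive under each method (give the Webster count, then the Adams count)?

Webster: Millford 3, Pinehurst 2, Rivermont 4, Oakdale 6, Claybrook 7.
Adams: Millford 4, Pinehurst 2, Rivermont 4, Oakdale 6, Claybrook 6.
Claybrook gets 7 under Webster and 6 under Adams.

7 and 6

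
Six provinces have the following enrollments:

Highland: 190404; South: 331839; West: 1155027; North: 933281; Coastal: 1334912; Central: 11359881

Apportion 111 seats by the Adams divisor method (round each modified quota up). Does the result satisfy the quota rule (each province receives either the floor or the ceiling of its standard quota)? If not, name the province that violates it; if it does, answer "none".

Central

Standard quotas: Highland 1.381, South 2.407, West 8.377, North 6.768, Coastal 9.681, Central 82.386.
Adams allocation: Highland 2, South 3, West 9, North 7, Coastal 10, Central 80.
Central has quota 82.386 (lower 82, upper 83) but receives 80 — outside the quota interval.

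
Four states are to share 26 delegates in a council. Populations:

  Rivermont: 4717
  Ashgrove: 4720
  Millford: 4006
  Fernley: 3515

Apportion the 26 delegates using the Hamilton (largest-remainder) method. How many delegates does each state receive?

Rivermont: 7, Ashgrove: 7, Millford: 6, Fernley: 6

Standard divisor: 16958 ÷ 26 ≈ 652.231.
Standard quotas: Rivermont 7.232, Ashgrove 7.237, Millford 6.142, Fernley 5.389.
Lower quotas: Rivermont 7, Ashgrove 7, Millford 6, Fernley 5 (sum 25, leaving 1 seat).
Remainders in descending order: Fernley 0.389, Ashgrove 0.237, Rivermont 0.232, Millford 0.142.
The surplus seat goes to Fernley.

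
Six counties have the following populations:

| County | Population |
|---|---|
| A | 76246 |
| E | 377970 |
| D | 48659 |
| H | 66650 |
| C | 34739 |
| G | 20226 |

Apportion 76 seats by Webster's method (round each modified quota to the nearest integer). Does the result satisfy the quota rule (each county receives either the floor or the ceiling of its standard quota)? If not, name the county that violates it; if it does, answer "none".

E

Standard quotas: A 9.279, E 45.999, D 5.922, H 8.111, C 4.228, G 2.461.
Webster allocation: A 9, E 47, D 6, H 8, C 4, G 2.
E has quota 45.999 (lower 45, upper 46) but receives 47 — outside the quota interval.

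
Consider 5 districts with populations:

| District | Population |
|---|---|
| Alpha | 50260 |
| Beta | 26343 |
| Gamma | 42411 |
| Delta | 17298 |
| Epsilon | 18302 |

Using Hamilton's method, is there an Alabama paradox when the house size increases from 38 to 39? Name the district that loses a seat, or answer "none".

Epsilon

At 38 seats: Alpha 12, Beta 7, Gamma 10, Delta 4, Epsilon 5.
At 39 seats: Alpha 13, Beta 7, Gamma 11, Delta 4, Epsilon 4.
Epsilon drops from 5 to 4.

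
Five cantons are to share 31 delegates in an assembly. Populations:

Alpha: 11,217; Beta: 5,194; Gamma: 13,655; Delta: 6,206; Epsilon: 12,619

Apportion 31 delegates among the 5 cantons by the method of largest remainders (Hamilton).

Alpha 7, Beta 3, Gamma 9, Delta 4, Epsilon 8

Total 48891; standard divisor 48891/31 ≈ 1577.129.
Standard quotas: Alpha 7.1123, Beta 3.2933, Gamma 8.6581, Delta 3.9350, Epsilon 8.0012.
Lower quotas: Alpha 7, Beta 3, Gamma 8, Delta 3, Epsilon 8 (sum 29, leaving 2 seats).
Remainders in descending order: Delta 0.9350, Gamma 0.6581, Beta 0.2933, Alpha 0.1123, Epsilon 0.0012.
Largest remainders: Delta, Gamma receive the extra seats.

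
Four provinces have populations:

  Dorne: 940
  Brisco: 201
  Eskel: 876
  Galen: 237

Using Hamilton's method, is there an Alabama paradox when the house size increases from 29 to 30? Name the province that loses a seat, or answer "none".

none

At 29 seats: Dorne 12, Brisco 3, Eskel 11, Galen 3.
At 30 seats: Dorne 12, Brisco 3, Eskel 12, Galen 3.
No province's allocation decreased.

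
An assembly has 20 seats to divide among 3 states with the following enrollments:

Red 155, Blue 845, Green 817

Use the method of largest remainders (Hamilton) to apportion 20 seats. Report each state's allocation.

Standard divisor: 1817 ÷ 20 ≈ 90.85.
Standard quotas: Red 1.706, Blue 9.301, Green 8.993.
Lower quotas: Red 1, Blue 9, Green 8 (sum 18, leaving 2 seats).
Remainders in descending order: Green 0.993, Red 0.706, Blue 0.301.
The surplus seats go to Green, Red.

Red: 2, Blue: 9, Green: 9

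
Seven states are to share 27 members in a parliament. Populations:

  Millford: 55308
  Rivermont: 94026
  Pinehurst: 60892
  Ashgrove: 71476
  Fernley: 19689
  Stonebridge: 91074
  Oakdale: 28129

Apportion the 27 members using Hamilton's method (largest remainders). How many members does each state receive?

Millford=3; Rivermont=6; Pinehurst=4; Ashgrove=5; Fernley=1; Stonebridge=6; Oakdale=2

Standard divisor: 420594 ÷ 27 ≈ 15577.556.
Standard quotas: Millford 3.5505, Rivermont 6.0360, Pinehurst 3.9090, Ashgrove 4.5884, Fernley 1.2639, Stonebridge 5.8465, Oakdale 1.8057.
Lower quotas: Millford 3, Rivermont 6, Pinehurst 3, Ashgrove 4, Fernley 1, Stonebridge 5, Oakdale 1 (sum 23, leaving 4 seats).
Remainders in descending order: Pinehurst 0.9090, Stonebridge 0.8465, Oakdale 0.8057, Ashgrove 0.5884, Millford 0.5505, Fernley 0.2639, Rivermont 0.0360.
The surplus seats go to Pinehurst, Stonebridge, Oakdale, Ashgrove.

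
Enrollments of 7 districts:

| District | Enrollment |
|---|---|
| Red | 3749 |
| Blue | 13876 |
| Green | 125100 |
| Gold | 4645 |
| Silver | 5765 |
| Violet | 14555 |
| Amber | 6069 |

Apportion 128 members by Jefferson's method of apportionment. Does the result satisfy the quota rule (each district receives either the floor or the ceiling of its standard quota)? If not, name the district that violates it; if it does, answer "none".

Green

Standard quotas: Red 2.762, Blue 10.222, Green 92.155, Gold 3.422, Silver 4.247, Violet 10.722, Amber 4.471.
Jefferson allocation: Red 2, Blue 10, Green 94, Gold 3, Silver 4, Violet 11, Amber 4.
Green has quota 92.155 (lower 92, upper 93) but receives 94 — outside the quota interval.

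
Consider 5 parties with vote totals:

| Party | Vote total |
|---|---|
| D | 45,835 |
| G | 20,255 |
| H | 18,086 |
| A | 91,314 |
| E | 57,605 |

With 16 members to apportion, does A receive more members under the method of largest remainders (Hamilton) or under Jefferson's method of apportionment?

Jefferson

Hamilton: D 3, G 2, H 1, A 6, E 4.
Jefferson: D 3, G 1, H 1, A 7, E 4.
A gets 6 under Hamilton and 7 under Jefferson.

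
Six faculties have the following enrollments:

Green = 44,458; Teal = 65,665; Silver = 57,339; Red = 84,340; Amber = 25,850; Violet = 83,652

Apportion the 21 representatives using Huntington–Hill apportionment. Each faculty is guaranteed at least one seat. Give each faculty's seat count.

With divisor 18214: modified quotas Green 2.441, Teal 3.605, Silver 3.148, Red 4.631, Amber 1.419, Violet 4.593.
Geometric-mean thresholds: Green √(2·3)=2.449, Teal √(3·4)=3.464, Silver √(3·4)=3.464, Red √(4·5)=4.472, Amber √(1·2)=1.414, Violet √(4·5)=4.472.
Each quota rounded against its threshold gives Green 2, Teal 4, Silver 3, Red 5, Amber 2, Violet 5 (total 21).

Green 2, Teal 4, Silver 3, Red 5, Amber 2, Violet 5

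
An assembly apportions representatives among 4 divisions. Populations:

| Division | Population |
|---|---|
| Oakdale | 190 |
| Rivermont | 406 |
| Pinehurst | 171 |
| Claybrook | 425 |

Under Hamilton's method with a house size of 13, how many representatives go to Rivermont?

The standard divisor is 1192/13 ≈ 91.692.
Standard quotas: Oakdale 2.072, Rivermont 4.428, Pinehurst 1.865, Claybrook 4.635.
Lower quotas: Oakdale 2, Rivermont 4, Pinehurst 1, Claybrook 4 (sum 11, leaving 2 seats).
Remainders in descending order: Pinehurst 0.865, Claybrook 0.635, Rivermont 0.428, Oakdale 0.072.
The surplus seats go to Pinehurst, Claybrook.
Rivermont receives 4.

4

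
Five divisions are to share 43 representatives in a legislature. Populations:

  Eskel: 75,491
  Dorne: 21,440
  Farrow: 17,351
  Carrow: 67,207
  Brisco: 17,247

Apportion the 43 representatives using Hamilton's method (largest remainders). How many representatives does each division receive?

Standard divisor: 198736 ÷ 43 ≈ 4621.767.
Standard quotas: Eskel 16.3338, Dorne 4.6389, Farrow 3.7542, Carrow 14.5414, Brisco 3.7317.
Lower quotas: Eskel 16, Dorne 4, Farrow 3, Carrow 14, Brisco 3 (sum 40, leaving 3 seats).
Remainders in descending order: Farrow 0.7542, Brisco 0.7317, Dorne 0.6389, Carrow 0.5414, Eskel 0.3338.
Largest remainders: Farrow, Brisco, Dorne receive the extra seats.

Eskel 16, Dorne 5, Farrow 4, Carrow 14, Brisco 4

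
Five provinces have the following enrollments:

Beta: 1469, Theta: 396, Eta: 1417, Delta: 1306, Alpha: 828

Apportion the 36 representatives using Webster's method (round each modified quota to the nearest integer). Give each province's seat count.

Beta=10, Theta=3, Eta=9, Delta=9, Alpha=5

Standard divisor 5416/36 ≈ 150.444; standard quotas: Beta 9.764, Theta 2.632, Eta 9.419, Delta 8.681, Alpha 5.504.
Rounding to the nearest integer gives 10, 3, 9, 9, 6 = 37 seats, so the divisor must be adjusted.
With modified divisor 152: modified quotas Beta 9.664, Theta 2.605, Eta 9.322, Delta 8.592, Alpha 5.447.
Rounding to the nearest integer: Beta 10, Theta 3, Eta 9, Delta 9, Alpha 5 (total 36).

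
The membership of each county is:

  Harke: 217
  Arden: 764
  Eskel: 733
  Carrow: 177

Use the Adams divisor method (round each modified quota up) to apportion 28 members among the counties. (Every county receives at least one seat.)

Harke=3; Arden=11; Eskel=11; Carrow=3

Standard divisor 1891/28 ≈ 67.536; standard quotas: Harke 3.213, Arden 11.313, Eskel 10.854, Carrow 2.621.
Rounding up gives 4, 12, 11, 3 = 30 seats, so the divisor must be adjusted.
With modified divisor 73: modified quotas Harke 2.973, Arden 10.466, Eskel 10.041, Carrow 2.425.
Rounding up: Harke 3, Arden 11, Eskel 11, Carrow 3 (total 28).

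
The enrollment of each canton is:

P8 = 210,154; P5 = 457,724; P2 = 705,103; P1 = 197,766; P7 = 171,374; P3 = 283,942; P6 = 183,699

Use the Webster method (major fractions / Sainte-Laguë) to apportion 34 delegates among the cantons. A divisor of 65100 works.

With modified divisor 65100: modified quotas P8 3.228, P5 7.031, P2 10.831, P1 3.038, P7 2.632, P3 4.362, P6 2.822.
Rounding to the nearest integer: P8 3, P5 7, P2 11, P1 3, P7 3, P3 4, P6 3 (total 34).

P8: 3, P5: 7, P2: 11, P1: 3, P7: 3, P3: 4, P6: 3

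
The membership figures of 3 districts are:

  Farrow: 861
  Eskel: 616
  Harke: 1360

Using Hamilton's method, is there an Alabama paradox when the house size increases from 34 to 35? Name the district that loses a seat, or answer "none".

At 34 seats: Farrow 10, Eskel 8, Harke 16.
At 35 seats: Farrow 11, Eskel 7, Harke 17.
Eskel drops from 8 to 7.

Eskel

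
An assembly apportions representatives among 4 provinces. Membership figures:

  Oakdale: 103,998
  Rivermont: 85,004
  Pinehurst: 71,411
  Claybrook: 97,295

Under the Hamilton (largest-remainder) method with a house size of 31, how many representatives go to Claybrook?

9

Total 357708; standard divisor 357708/31 ≈ 11538.968.
Standard quotas: Oakdale 9.0128, Rivermont 7.3667, Pinehurst 6.1887, Claybrook 8.4319.
Lower quotas: Oakdale 9, Rivermont 7, Pinehurst 6, Claybrook 8 (sum 30, leaving 1 seat).
Remainders in descending order: Claybrook 0.4319, Rivermont 0.3667, Pinehurst 0.1887, Oakdale 0.0128.
The surplus seat goes to Claybrook.
Claybrook receives 9.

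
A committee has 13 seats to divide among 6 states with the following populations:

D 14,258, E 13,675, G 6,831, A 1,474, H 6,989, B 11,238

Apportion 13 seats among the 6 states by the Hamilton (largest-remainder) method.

Total 54465; standard divisor 54465/13 ≈ 4189.615.
Standard quotas: D 3.4032, E 3.2640, G 1.6305, A 0.3518, H 1.6682, B 2.6823.
Lower quotas: D 3, E 3, G 1, A 0, H 1, B 2 (sum 10, leaving 3 seats).
Remainders in descending order: B 0.6823, H 0.6682, G 0.6305, D 0.4032, A 0.3518, E 0.2640.
The surplus seats go to B, H, G.

D 3, E 3, G 2, A 0, H 2, B 3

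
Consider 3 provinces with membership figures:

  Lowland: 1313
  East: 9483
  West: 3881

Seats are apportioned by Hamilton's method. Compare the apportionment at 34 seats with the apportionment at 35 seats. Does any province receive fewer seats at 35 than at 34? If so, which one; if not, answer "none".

none

At 34 seats: Lowland 3, East 22, West 9.
At 35 seats: Lowland 3, East 23, West 9.
No province's allocation decreased.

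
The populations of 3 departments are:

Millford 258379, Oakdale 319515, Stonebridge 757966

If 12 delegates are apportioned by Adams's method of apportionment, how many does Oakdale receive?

3

Standard divisor 1335860/12 ≈ 111321.667; standard quotas: Millford 2.321, Oakdale 2.870, Stonebridge 6.809.
Rounding up gives 3, 3, 7 = 13 seats, so the divisor must be adjusted.
With modified divisor 127800: modified quotas Millford 2.022, Oakdale 2.500, Stonebridge 5.931.
Rounding up: Millford 3, Oakdale 3, Stonebridge 6 (total 12).
Oakdale receives 3.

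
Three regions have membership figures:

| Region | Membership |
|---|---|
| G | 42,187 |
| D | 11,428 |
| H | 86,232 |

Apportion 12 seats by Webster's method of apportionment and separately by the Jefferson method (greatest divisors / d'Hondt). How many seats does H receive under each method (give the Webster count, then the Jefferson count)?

Webster: G 4, D 1, H 7.
Jefferson: G 3, D 1, H 8.
H gets 7 under Webster and 8 under Jefferson.

7 and 8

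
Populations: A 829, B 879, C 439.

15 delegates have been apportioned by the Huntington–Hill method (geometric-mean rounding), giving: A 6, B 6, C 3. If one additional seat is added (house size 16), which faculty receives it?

Priority for the next seat is population ÷ (√(s·(s+1))).
Priorities: A 127.917, B 135.633, C 126.728.
Highest priority: B.

B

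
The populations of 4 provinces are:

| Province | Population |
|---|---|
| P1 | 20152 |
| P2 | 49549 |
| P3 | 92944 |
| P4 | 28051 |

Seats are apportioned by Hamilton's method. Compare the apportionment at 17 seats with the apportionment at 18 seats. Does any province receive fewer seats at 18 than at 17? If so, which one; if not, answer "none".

P4

At 17 seats: P1 2, P2 4, P3 8, P4 3.
At 18 seats: P1 2, P2 5, P3 9, P4 2.
P4 drops from 3 to 2.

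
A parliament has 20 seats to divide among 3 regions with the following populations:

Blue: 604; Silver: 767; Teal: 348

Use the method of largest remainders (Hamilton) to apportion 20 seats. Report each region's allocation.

Blue 7, Silver 9, Teal 4

Total 1719; standard divisor 1719/20 ≈ 85.95.
Standard quotas: Blue 7.027, Silver 8.924, Teal 4.049.
Lower quotas: Blue 7, Silver 8, Teal 4 (sum 19, leaving 1 seat).
Remainders in descending order: Silver 0.924, Teal 0.049, Blue 0.027.
The surplus seat goes to Silver.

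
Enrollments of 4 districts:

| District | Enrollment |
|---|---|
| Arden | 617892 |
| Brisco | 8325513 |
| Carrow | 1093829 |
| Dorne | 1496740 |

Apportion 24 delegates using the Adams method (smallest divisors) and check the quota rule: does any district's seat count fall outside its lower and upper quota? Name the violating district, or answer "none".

Standard quotas: Arden 1.286, Brisco 17.324, Carrow 2.276, Dorne 3.114.
Adams allocation: Arden 2, Brisco 16, Carrow 3, Dorne 3.
Brisco has quota 17.324 (lower 17, upper 18) but receives 16 — outside the quota interval.

Brisco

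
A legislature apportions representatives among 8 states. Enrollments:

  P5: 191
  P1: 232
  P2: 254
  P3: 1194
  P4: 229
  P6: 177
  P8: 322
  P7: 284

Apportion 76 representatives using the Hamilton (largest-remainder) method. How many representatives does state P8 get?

The standard divisor is 2883/76 ≈ 37.934.
Standard quotas: P5 5.035, P1 6.116, P2 6.696, P3 31.476, P4 6.037, P6 4.666, P8 8.488, P7 7.487.
Lower quotas: P5 5, P1 6, P2 6, P3 31, P4 6, P6 4, P8 8, P7 7 (sum 73, leaving 3 seats).
Remainders in descending order: P2 0.696, P6 0.666, P8 0.488, P7 0.487, P3 0.476, P1 0.116, P4 0.037, P5 0.035.
Largest remainders: P2, P6, P8 receive the extra seats.
P8 receives 9.

9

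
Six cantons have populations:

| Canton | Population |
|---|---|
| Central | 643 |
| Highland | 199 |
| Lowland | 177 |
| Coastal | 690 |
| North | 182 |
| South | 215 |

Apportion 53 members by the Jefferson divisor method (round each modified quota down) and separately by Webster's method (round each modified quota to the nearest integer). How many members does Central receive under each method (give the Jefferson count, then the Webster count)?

Jefferson: Central 17, Highland 5, Lowland 4, Coastal 18, North 4, South 5.
Webster: Central 16, Highland 5, Lowland 4, Coastal 18, North 5, South 5.
Central gets 17 under Jefferson and 16 under Webster.

17 and 16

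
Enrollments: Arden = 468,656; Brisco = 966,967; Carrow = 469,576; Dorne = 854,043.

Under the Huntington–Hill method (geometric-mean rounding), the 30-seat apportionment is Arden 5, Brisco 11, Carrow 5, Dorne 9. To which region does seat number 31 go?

Dorne

Priority for the next seat is population ÷ (√(s·(s+1))).
Priorities: Arden 85564.488, Brisco 84163.674, Carrow 85732.456, Dorne 90024.037.
Highest priority: Dorne.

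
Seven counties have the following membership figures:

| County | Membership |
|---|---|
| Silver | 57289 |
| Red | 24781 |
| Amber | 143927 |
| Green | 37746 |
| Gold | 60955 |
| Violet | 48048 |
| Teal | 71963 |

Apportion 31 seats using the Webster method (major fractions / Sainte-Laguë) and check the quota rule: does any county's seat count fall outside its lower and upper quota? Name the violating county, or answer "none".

none

Standard quotas: Silver 3.994, Red 1.727, Amber 10.033, Green 2.631, Gold 4.249, Violet 3.349, Teal 5.016.
Webster allocation: Silver 4, Red 2, Amber 10, Green 3, Gold 4, Violet 3, Teal 5.
Every allocation lies between the lower and upper quota.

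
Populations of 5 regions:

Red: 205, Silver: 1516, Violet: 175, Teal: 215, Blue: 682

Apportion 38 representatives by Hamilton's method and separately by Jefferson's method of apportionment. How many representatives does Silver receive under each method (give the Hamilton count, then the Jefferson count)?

Hamilton: Red 3, Silver 21, Violet 2, Teal 3, Blue 9.
Jefferson: Red 2, Silver 22, Violet 2, Teal 3, Blue 9.
Silver gets 21 under Hamilton and 22 under Jefferson.

21 and 22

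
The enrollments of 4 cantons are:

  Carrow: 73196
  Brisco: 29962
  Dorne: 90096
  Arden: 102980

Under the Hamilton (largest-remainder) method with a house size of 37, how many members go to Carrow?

The standard divisor is 296234/37 ≈ 8006.324.
Standard quotas: Carrow 9.1423, Brisco 3.7423, Dorne 11.2531, Arden 12.8623.
Lower quotas: Carrow 9, Brisco 3, Dorne 11, Arden 12 (sum 35, leaving 2 seats).
Remainders in descending order: Arden 0.8623, Brisco 0.7423, Dorne 0.2531, Carrow 0.1423.
The surplus seats go to Arden, Brisco.
Carrow receives 9.

9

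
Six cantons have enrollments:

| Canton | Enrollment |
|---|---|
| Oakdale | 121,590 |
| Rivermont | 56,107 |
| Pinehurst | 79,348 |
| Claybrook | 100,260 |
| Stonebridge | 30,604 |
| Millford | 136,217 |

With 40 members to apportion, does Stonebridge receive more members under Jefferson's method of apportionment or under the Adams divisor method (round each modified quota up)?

Jefferson: Oakdale 9, Rivermont 4, Pinehurst 6, Claybrook 8, Stonebridge 2, Millford 11.
Adams: Oakdale 9, Rivermont 4, Pinehurst 6, Claybrook 8, Stonebridge 3, Millford 10.
Stonebridge gets 2 under Jefferson and 3 under Adams.

Adams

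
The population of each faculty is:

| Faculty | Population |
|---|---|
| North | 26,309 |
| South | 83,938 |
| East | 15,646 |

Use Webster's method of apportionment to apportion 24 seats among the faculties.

North=5, South=16, East=3

Standard divisor 125893/24 ≈ 5245.542; standard quotas: North 5.015, South 16.002, East 2.983.
Rounding to the nearest integer gives North 5, South 16, East 3 — total 24, matching the house size, so no adjustment is needed.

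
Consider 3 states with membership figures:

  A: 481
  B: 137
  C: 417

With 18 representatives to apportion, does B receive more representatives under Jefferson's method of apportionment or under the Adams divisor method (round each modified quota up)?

Adams

Jefferson: A 9, B 2, C 7.
Adams: A 8, B 3, C 7.
B gets 2 under Jefferson and 3 under Adams.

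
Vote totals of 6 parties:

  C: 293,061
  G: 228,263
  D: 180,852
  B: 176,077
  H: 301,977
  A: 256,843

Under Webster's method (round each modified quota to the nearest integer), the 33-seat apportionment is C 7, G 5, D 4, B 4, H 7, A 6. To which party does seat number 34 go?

Priority for the next seat is population ÷ (current seats + 0.5).
Priorities: C 39074.800, G 41502.364, D 40189.333, B 39128.222, H 40263.600, A 39514.308.
Highest priority: G.

G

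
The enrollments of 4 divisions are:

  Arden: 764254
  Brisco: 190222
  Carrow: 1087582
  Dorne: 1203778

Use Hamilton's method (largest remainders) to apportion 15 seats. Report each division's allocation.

The standard divisor is 3245836/15 ≈ 216389.067.
Standard quotas: Arden 3.5319, Brisco 0.8791, Carrow 5.0260, Dorne 5.5630.
Lower quotas: Arden 3, Brisco 0, Carrow 5, Dorne 5 (sum 13, leaving 2 seats).
Remainders in descending order: Brisco 0.8791, Dorne 0.5630, Arden 0.5319, Carrow 0.0260.
The surplus seats go to Brisco, Dorne.

Arden: 3; Brisco: 1; Carrow: 5; Dorne: 6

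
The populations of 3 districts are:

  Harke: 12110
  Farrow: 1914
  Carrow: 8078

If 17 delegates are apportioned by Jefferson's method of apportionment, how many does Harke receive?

10

Standard divisor 22102/17 ≈ 1300.118; standard quotas: Harke 9.315, Farrow 1.472, Carrow 6.213.
Rounding down gives 9, 1, 6 = 16 seats, so the divisor must be adjusted.
With modified divisor 1200: modified quotas Harke 10.092, Farrow 1.595, Carrow 6.732.
Rounding down: Harke 10, Farrow 1, Carrow 6 (total 17).
Harke receives 10.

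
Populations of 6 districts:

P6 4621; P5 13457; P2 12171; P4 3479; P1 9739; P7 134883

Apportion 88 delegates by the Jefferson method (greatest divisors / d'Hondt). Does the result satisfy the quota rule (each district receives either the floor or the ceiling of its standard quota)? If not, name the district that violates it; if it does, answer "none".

Standard quotas: P6 2.280, P5 6.640, P2 6.005, P4 1.717, P1 4.805, P7 66.553.
Jefferson allocation: P6 2, P5 6, P2 6, P4 1, P1 4, P7 69.
P7 has quota 66.553 (lower 66, upper 67) but receives 69 — outside the quota interval.

P7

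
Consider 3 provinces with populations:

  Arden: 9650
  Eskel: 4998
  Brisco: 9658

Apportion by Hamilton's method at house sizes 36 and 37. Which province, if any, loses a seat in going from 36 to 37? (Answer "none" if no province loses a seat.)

At 36 seats: Arden 14, Eskel 8, Brisco 14.
At 37 seats: Arden 15, Eskel 7, Brisco 15.
Eskel drops from 8 to 7.

Eskel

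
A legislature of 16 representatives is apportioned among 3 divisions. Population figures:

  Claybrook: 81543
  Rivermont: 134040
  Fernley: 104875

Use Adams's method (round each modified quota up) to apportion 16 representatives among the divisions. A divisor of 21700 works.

Claybrook: 4, Rivermont: 7, Fernley: 5

With modified divisor 21700: modified quotas Claybrook 3.758, Rivermont 6.177, Fernley 4.833.
Rounding up: Claybrook 4, Rivermont 7, Fernley 5 (total 16).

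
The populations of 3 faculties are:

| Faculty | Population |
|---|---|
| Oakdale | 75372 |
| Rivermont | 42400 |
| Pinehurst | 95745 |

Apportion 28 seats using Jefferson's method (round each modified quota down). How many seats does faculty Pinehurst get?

Standard divisor 213517/28 ≈ 7625.607; standard quotas: Oakdale 9.884, Rivermont 5.560, Pinehurst 12.556.
Rounding down gives 9, 5, 12 = 26 seats, so the divisor must be adjusted.
With modified divisor 7200: modified quotas Oakdale 10.468, Rivermont 5.889, Pinehurst 13.298.
Rounding down: Oakdale 10, Rivermont 5, Pinehurst 13 (total 28).
Pinehurst receives 13.

13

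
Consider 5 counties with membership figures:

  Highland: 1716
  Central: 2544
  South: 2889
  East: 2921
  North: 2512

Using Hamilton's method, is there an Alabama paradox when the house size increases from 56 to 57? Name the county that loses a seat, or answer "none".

At 56 seats: Highland 8, Central 11, South 13, East 13, North 11.
At 57 seats: Highland 8, Central 12, South 13, East 13, North 11.
No county's allocation decreased.

none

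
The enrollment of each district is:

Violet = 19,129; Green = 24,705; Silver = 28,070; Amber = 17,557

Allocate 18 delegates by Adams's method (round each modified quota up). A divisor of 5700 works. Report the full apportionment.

Violet: 4, Green: 5, Silver: 5, Amber: 4

With modified divisor 5700: modified quotas Violet 3.356, Green 4.334, Silver 4.925, Amber 3.080.
Rounding up: Violet 4, Green 5, Silver 5, Amber 4 (total 18).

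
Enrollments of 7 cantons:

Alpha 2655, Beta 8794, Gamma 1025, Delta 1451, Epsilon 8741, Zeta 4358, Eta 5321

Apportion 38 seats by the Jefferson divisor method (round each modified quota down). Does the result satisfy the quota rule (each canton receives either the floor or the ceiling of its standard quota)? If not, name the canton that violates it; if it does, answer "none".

Standard quotas: Alpha 3.119, Beta 10.331, Gamma 1.204, Delta 1.705, Epsilon 10.269, Zeta 5.120, Eta 6.251.
Jefferson allocation: Alpha 3, Beta 11, Gamma 1, Delta 1, Epsilon 11, Zeta 5, Eta 6.
Every allocation lies between the lower and upper quota.

none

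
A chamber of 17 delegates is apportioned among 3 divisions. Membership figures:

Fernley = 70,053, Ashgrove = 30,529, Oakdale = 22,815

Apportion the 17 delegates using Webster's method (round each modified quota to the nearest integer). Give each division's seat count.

Fernley: 10, Ashgrove: 4, Oakdale: 3

Standard divisor 123397/17 ≈ 7258.647; standard quotas: Fernley 9.651, Ashgrove 4.206, Oakdale 3.143.
Rounding to the nearest integer gives Fernley 10, Ashgrove 4, Oakdale 3 — total 17, matching the house size, so no adjustment is needed.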